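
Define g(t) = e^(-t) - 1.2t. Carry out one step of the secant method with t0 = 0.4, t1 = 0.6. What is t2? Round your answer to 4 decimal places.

g(0.4) = 0.190320, g(0.6) = -0.171188
t2 = 0.600000 − (-0.171188)·(0.600000 − 0.400000) / (-0.171188 − 0.190320) = 0.600000 − (-0.034238)/(-0.361508) = 0.505292

0.5053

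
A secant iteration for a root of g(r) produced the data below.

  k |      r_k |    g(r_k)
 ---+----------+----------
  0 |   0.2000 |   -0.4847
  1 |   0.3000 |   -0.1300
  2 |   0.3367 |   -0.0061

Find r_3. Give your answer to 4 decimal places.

r_3 = 0.3367 − (-0.0061)·(0.3367 − 0.3000) / (-0.0061 − (-0.1300))
   = 0.3367 − (-0.000224)/(0.123900) = 0.338507

0.3385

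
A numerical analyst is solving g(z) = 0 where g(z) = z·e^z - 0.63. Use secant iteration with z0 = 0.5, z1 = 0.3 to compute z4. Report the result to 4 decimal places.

0.4157

g(0.5) = 0.194361, g(0.3) = -0.225042
z2 = 0.300000 − (-0.225042)·(0.300000 − 0.500000) / (-0.225042 − 0.194361) = 0.300000 − (0.045008)/(-0.419403) = 0.407316
g(0.407316) = -0.017895
z3 = 0.407316 − (-0.017895)·(0.407316 − 0.300000) / (-0.017895 − (-0.225042)) = 0.407316 − (-0.001920)/(0.207147) = 0.416586
g(0.416586) = 0.001868
z4 = 0.416586 − 0.001868·(0.416586 − 0.407316) / (0.001868 − (-0.017895)) = 0.416586 − (0.000017)/(0.019763) = 0.415710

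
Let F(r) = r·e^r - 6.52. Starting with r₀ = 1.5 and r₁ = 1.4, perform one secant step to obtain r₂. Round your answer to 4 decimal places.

F(1.5) = 0.202534, F(1.4) = -0.842720
r₂ = 1.400000 − (-0.842720)·(1.400000 − 1.500000) / (-0.842720 − 0.202534) = 1.400000 − (0.084272)/(-1.045254) = 1.480623

1.4806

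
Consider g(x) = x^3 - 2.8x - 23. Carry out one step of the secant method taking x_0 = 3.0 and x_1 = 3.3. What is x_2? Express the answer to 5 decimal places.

g(3.0) = -4.4000000, g(3.3) = 3.6970000
x_2 = 3.3000000 − 3.6970000·(3.3000000 − 3.0000000) / (3.6970000 − (-4.4000000)) = 3.3000000 − (1.1091000)/(8.0970000) = 3.1630233

3.16302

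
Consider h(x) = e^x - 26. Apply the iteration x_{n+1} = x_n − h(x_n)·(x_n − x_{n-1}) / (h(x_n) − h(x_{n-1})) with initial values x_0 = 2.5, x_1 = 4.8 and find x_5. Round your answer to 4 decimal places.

3.2472

h(2.5) = -13.817506, h(4.8) = 95.510418
x_2 = 4.800000 − 95.510418·(4.800000 − 2.500000) / (95.510418 − (-13.817506)) = 4.800000 − (219.673960)/(109.327924) = 2.790688
h(2.790688) = -9.707783
x_3 = 2.790688 − (-9.707783)·(2.790688 − 4.800000) / (-9.707783 − 95.510418) = 2.790688 − (19.505969)/(-105.218200) = 2.976073
h(2.976073) = -6.389338
x_4 = 2.976073 − (-6.389338)·(2.976073 − 2.790688) / (-6.389338 − (-9.707783)) = 2.976073 − (-1.184493)/(3.318445) = 3.333016
h(3.333016) = 2.022720
x_5 = 3.333016 − 2.022720·(3.333016 − 2.976073) / (2.022720 − (-6.389338)) = 3.333016 − (0.721994)/(8.412058) = 3.247187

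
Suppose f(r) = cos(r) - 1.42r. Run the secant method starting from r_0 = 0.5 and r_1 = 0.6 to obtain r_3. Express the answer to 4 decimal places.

f(0.5) = 0.167583, f(0.6) = -0.026664
r_2 = 0.600000 − (-0.026664)·(0.600000 − 0.500000) / (-0.026664 − 0.167583) = 0.600000 − (-0.002666)/(-0.194247) = 0.586273
f(0.586273) = 0.000501
r_3 = 0.586273 − 0.000501·(0.586273 − 0.600000) / (0.000501 − (-0.026664)) = 0.586273 − (-0.000007)/(0.027165) = 0.586526

0.5865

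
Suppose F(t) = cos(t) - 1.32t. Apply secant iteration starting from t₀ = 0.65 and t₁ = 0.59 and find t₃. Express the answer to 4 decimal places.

F(0.65) = -0.061916, F(0.59) = 0.052141
t₂ = 0.590000 − 0.052141·(0.590000 − 0.650000) / (0.052141 − (-0.061916)) = 0.590000 − (-0.003128)/(0.114057) = 0.617429
F(0.617429) = 0.000364
t₃ = 0.617429 − 0.000364·(0.617429 − 0.590000) / (0.000364 − 0.052141) = 0.617429 − (0.000010)/(-0.051777) = 0.617621

0.6176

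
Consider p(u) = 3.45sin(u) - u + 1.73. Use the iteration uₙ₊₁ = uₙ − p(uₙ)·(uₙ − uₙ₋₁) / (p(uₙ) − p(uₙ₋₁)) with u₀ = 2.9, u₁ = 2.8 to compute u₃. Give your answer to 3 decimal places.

2.820

p(2.9) = -0.34459, p(2.8) = 0.08571
u₂ = 2.80000 − 0.08571·(2.80000 − 2.90000) / (0.08571 − (-0.34459)) = 2.80000 − (-0.00857)/(0.43030) = 2.81992
p(2.81992) = 0.00082
u₃ = 2.81992 − 0.00082·(2.81992 − 2.80000) / (0.00082 − 0.08571) = 2.81992 − (0.00002)/(-0.08489) = 2.82011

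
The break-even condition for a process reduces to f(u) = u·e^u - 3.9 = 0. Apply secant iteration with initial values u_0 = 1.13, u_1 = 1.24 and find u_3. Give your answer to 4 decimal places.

f(1.13) = -0.401908, f(1.24) = 0.384961
u_2 = 1.240000 − 0.384961·(1.240000 − 1.130000) / (0.384961 − (-0.401908)) = 1.240000 − (0.042346)/(0.786869) = 1.186185
f(1.186185) = -0.015763
u_3 = 1.186185 − (-0.015763)·(1.186185 − 1.240000) / (-0.015763 − 0.384961) = 1.186185 − (0.000848)/(-0.400724) = 1.188302

1.1883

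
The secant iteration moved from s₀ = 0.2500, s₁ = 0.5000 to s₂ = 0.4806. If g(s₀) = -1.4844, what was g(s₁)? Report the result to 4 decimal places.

0.1249

The secant line through (0.2500, -1.4844) and (0.5000, g(s₁)) crosses zero at s₂ = 0.4806.
So (0.2500, -1.4844), (0.5000, g(s₁)), (0.4806, 0) are collinear:
g(s₁) = -1.4844 · (0.5000 − 0.4806) / (0.2500 − 0.4806) = -1.4844 · (0.019400)/(-0.230600) = 0.124880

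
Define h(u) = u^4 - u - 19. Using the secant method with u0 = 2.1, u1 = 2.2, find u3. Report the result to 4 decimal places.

h(2.1) = -1.651900, h(2.2) = 2.225600
u2 = 2.200000 − 2.225600·(2.200000 − 2.100000) / (2.225600 − (-1.651900)) = 2.200000 − (0.222560)/(3.877500) = 2.142602
h(2.142602) = -0.067670
u3 = 2.142602 − (-0.067670)·(2.142602 − 2.200000) / (-0.067670 − 2.225600) = 2.142602 − (0.003884)/(-2.293270) = 2.144296

2.1443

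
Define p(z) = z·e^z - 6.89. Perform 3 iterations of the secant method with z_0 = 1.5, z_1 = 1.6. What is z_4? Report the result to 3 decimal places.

1.515

p(1.5) = -0.16747, p(1.6) = 1.03485
z_2 = 1.60000 − 1.03485·(1.60000 − 1.50000) / (1.03485 − (-0.16747)) = 1.60000 − (0.10349)/(1.20232) = 1.51393
p(1.51393) = -0.00988
z_3 = 1.51393 − (-0.00988)·(1.51393 − 1.60000) / (-0.00988 − 1.03485) = 1.51393 − (0.00085)/(-1.04473) = 1.51474
p(1.51474) = -0.00058
z_4 = 1.51474 − (-0.00058)·(1.51474 − 1.51393) / (-0.00058 − (-0.00988)) = 1.51474 − (0.00000)/(0.00930) = 1.51479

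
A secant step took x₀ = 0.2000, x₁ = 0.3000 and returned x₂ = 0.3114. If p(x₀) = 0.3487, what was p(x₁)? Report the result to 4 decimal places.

0.0357

The secant line through (0.2000, 0.3487) and (0.3000, p(x₁)) crosses zero at x₂ = 0.3114.
So (0.2000, 0.3487), (0.3000, p(x₁)), (0.3114, 0) are collinear:
p(x₁) = 0.3487 · (0.3000 − 0.3114) / (0.2000 − 0.3114) = 0.3487 · (-0.011400)/(-0.111400) = 0.035684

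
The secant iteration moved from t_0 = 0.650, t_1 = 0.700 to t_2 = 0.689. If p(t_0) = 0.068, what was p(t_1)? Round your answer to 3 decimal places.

-0.019

The secant line through (0.650, 0.068) and (0.700, p(t_1)) crosses zero at t_2 = 0.689.
So (0.650, 0.068), (0.700, p(t_1)), (0.689, 0) are collinear:
p(t_1) = 0.068 · (0.700 − 0.689) / (0.650 − 0.689) = 0.068 · (0.01100)/(-0.03900) = -0.01918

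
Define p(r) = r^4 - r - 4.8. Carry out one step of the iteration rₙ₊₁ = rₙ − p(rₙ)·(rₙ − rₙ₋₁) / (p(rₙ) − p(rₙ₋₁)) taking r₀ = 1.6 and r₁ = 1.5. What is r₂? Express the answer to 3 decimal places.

1.589

p(1.6) = 0.15360, p(1.5) = -1.23750
r₂ = 1.50000 − (-1.23750)·(1.50000 − 1.60000) / (-1.23750 − 0.15360) = 1.50000 − (0.12375)/(-1.39110) = 1.58896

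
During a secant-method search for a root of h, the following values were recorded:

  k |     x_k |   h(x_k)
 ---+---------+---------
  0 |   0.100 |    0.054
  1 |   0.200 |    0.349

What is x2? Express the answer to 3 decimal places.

0.082

x2 = 0.200 − 0.349·(0.200 − 0.100) / (0.349 − 0.054)
   = 0.200 − (0.03490)/(0.29500) = 0.08169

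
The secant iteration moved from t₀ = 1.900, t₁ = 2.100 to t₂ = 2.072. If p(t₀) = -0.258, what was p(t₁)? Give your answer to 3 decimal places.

0.042

The secant line through (1.900, -0.258) and (2.100, p(t₁)) crosses zero at t₂ = 2.072.
So (1.900, -0.258), (2.100, p(t₁)), (2.072, 0) are collinear:
p(t₁) = -0.258 · (2.100 − 2.072) / (1.900 − 2.072) = -0.258 · (0.02800)/(-0.17200) = 0.04200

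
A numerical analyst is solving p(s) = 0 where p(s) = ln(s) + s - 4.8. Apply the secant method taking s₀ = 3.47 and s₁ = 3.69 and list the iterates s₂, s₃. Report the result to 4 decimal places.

3.5371, 3.5368

p(3.47) = -0.085845, p(3.69) = 0.195626
s₂ = 3.690000 − 0.195626·(3.690000 − 3.470000) / (0.195626 − (-0.085845)) = 3.690000 − (0.043038)/(0.281472) = 3.537097
p(3.537097) = 0.000404
s₃ = 3.537097 − 0.000404·(3.537097 − 3.690000) / (0.000404 − 0.195626) = 3.537097 − (-0.000062)/(-0.195223) = 3.536781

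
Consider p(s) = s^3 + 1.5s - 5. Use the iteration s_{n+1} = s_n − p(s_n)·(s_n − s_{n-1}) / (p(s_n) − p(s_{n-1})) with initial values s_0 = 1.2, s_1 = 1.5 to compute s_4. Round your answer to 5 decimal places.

p(1.2) = -1.4720000, p(1.5) = 0.6250000
s_2 = 1.5000000 − 0.6250000·(1.5000000 − 1.2000000) / (0.6250000 − (-1.4720000)) = 1.5000000 − (0.1875000)/(2.0970000) = 1.4105866
p(1.4105866) = -0.0773993
s_3 = 1.4105866 − (-0.0773993)·(1.4105866 − 1.5000000) / (-0.0773993 − 0.6250000) = 1.4105866 − (0.0069205)/(-0.7023993) = 1.4204393
p(1.4204393) = -0.0033950
s_4 = 1.4204393 − (-0.0033950)·(1.4204393 − 1.4105866) / (-0.0033950 − (-0.0773993)) = 1.4204393 − (-0.0000335)/(0.0740043) = 1.4208913

1.42089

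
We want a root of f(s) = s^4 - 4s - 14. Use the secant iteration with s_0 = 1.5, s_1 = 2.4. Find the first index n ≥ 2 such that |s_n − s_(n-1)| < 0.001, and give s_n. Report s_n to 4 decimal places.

f(1.5) = -14.937500, f(2.4) = 9.577600
s_2 = 2.400000 − 9.577600·(0.900000)/(24.515100) = 2.048387;  |Δ| = 0.351613
f(2.048387) = -4.588076
s_3 = 2.048387 − (-4.588076)·(-0.351613)/(-14.165676) = 2.162269;  |Δ| = 0.113883
f(2.162269) = -0.789625
s_4 = 2.162269 − (-0.789625)·(0.113883)/(3.798451) = 2.185944;  |Δ| = 0.023674
f(2.185944) = 0.088848
s_5 = 2.185944 − 0.088848·(0.023674)/(0.878474) = 2.183549;  |Δ| = 0.002394
f(2.183549) = -0.001449
s_6 = 2.183549 − (-0.001449)·(-0.002394)/(-0.090298) = 2.183588;  |Δ| = 0.000038
|s_6 − s_5| = 0.000038 < 0.001

n = 6, s_n = 2.1836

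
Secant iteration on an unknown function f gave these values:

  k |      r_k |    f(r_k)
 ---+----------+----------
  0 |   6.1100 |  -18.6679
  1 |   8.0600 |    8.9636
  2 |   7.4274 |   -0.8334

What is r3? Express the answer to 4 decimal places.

7.4812

r3 = 7.4274 − (-0.8334)·(7.4274 − 8.0600) / (-0.8334 − 8.9636)
   = 7.4274 − (0.527209)/(-9.797000) = 7.481213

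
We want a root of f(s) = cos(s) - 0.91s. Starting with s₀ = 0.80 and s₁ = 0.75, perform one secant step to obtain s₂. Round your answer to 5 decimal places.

f(0.80) = -0.0312933, f(0.75) = 0.0491889
s₂ = 0.7500000 − 0.0491889·(0.7500000 − 0.8000000) / (0.0491889 − (-0.0312933)) = 0.7500000 − (-0.0024594)/(0.0804822) = 0.7805589

0.78056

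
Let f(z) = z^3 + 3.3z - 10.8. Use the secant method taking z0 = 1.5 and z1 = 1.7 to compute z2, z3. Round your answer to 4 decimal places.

f(1.5) = -2.475000, f(1.7) = -0.277000
z2 = 1.700000 − (-0.277000)·(1.700000 − 1.500000) / (-0.277000 − (-2.475000)) = 1.700000 − (-0.055400)/(2.198000) = 1.725205
f(1.725205) = 0.027957
z3 = 1.725205 − 0.027957·(1.725205 − 1.700000) / (0.027957 − (-0.277000)) = 1.725205 − (0.000705)/(0.304957) = 1.722894

1.7252, 1.7229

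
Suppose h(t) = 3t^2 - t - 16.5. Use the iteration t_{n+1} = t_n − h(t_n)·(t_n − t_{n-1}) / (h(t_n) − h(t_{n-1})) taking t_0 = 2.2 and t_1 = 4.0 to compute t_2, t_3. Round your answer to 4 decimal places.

h(2.2) = -4.180000, h(4.0) = 27.500000
t_2 = 4.000000 − 27.500000·(4.000000 − 2.200000) / (27.500000 − (-4.180000)) = 4.000000 − (49.500000)/(31.680000) = 2.437500
h(2.437500) = -1.113281
t_3 = 2.437500 − (-1.113281)·(2.437500 − 4.000000) / (-1.113281 − 27.500000) = 2.437500 − (1.739502)/(-28.613281) = 2.498294

2.4375, 2.4983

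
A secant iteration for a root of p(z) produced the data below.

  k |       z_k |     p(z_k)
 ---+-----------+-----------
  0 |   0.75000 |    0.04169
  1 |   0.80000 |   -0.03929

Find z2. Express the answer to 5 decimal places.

z2 = 0.80000 − (-0.03929)·(0.80000 − 0.75000) / (-0.03929 − 0.04169)
   = 0.80000 − (-0.0019645)/(-0.0809800) = 0.7757409

0.77574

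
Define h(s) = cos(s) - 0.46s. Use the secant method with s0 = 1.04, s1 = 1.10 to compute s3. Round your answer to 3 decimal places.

1.061

h(1.04) = 0.02782, h(1.10) = -0.05240
s2 = 1.10000 − (-0.05240)·(1.10000 − 1.04000) / (-0.05240 − 0.02782) = 1.10000 − (-0.00314)/(-0.08022) = 1.06081
h(1.06081) = 0.00020
s3 = 1.06081 − 0.00020·(1.06081 − 1.10000) / (0.00020 − (-0.05240)) = 1.06081 − (-0.00001)/(0.05260) = 1.06095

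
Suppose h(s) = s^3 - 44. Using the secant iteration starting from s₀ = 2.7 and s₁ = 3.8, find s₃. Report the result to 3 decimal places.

h(2.7) = -24.31700, h(3.8) = 10.87200
s₂ = 3.80000 − 10.87200·(3.80000 − 2.70000) / (10.87200 − (-24.31700)) = 3.80000 − (11.95920)/(35.18900) = 3.46014
h(3.46014) = -2.57310
s₃ = 3.46014 − (-2.57310)·(3.46014 − 3.80000) / (-2.57310 − 10.87200) = 3.46014 − (0.87448)/(-13.44510) = 3.52518

3.525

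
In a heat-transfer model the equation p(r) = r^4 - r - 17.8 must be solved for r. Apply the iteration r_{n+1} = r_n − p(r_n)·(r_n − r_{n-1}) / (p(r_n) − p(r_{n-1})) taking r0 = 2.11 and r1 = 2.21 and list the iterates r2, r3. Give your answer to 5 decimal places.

p(2.11) = -0.0888056, p(2.21) = 3.8444328
r2 = 2.2100000 − 3.8444328·(2.2100000 − 2.1100000) / (3.8444328 − (-0.0888056)) = 2.2100000 − (0.3844433)/(3.9332384) = 2.1122578
p(2.1122578) = -0.0060878
r3 = 2.1122578 − (-0.0060878)·(2.1122578 − 2.2100000) / (-0.0060878 − 3.8444328) = 2.1122578 − (0.0005950)/(-3.8505206) = 2.1124124

2.11226, 2.11241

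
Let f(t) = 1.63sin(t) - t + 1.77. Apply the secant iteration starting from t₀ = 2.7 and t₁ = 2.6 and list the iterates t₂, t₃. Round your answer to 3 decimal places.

2.604, 2.604

f(2.7) = -0.23337, f(2.6) = 0.01027
t₂ = 2.60000 − 0.01027·(2.60000 − 2.70000) / (0.01027 − (-0.23337)) = 2.60000 − (-0.00103)/(0.24364) = 2.60421
f(2.60421) = 0.00016
t₃ = 2.60421 − 0.00016·(2.60421 − 2.60000) / (0.00016 − 0.01027) = 2.60421 − (0.00000)/(-0.01011) = 2.60428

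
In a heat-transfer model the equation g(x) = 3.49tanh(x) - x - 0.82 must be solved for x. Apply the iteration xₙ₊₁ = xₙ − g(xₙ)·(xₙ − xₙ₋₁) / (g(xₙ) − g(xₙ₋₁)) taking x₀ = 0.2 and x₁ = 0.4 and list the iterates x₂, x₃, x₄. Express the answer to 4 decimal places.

g(0.2) = -0.331160, g(0.4) = 0.106022
x₂ = 0.400000 − 0.106022·(0.400000 − 0.200000) / (0.106022 − (-0.331160)) = 0.400000 − (0.021204)/(0.437182) = 0.351498
g(0.351498) = 0.007086
x₃ = 0.351498 − 0.007086·(0.351498 − 0.400000) / (0.007086 − 0.106022) = 0.351498 − (-0.000344)/(-0.098936) = 0.348024
g(0.348024) = -0.000194
x₄ = 0.348024 − (-0.000194)·(0.348024 − 0.351498) / (-0.000194 − 0.007086) = 0.348024 − (0.000001)/(-0.007280) = 0.348116

0.3515, 0.3480, 0.3481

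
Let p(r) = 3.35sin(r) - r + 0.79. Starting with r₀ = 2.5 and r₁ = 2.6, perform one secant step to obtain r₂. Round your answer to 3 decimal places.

2.578

p(2.5) = 0.29488, p(2.6) = -0.08307
r₂ = 2.60000 − (-0.08307)·(2.60000 − 2.50000) / (-0.08307 − 0.29488) = 2.60000 − (-0.00831)/(-0.37795) = 2.57802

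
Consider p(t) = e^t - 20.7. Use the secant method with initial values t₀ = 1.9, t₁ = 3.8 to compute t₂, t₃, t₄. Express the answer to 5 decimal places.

p(1.9) = -14.0141056, p(3.8) = 24.0011845
t₂ = 3.8000000 − 24.0011845·(3.8000000 − 1.9000000) / (24.0011845 − (-14.0141056)) = 3.8000000 − (45.6022505)/(38.0152901) = 2.6004234
p(2.6004234) = -7.2305596
t₃ = 2.6004234 − (-7.2305596)·(2.6004234 − 3.8000000) / (-7.2305596 − 24.0011845) = 2.6004234 − (8.6736097)/(-31.2317440) = 2.8781412
p(2.8781412) = -2.9188093
t₄ = 2.8781412 − (-2.9188093)·(2.8781412 − 2.6004234) / (-2.9188093 − (-7.2305596)) = 2.8781412 − (-0.8106051)/(4.3117503) = 3.0661403

2.60042, 2.87814, 3.06614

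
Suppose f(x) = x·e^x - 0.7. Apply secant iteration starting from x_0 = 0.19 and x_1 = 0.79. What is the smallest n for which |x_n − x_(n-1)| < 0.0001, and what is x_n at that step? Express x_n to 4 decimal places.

f(0.19) = -0.470243, f(0.79) = 1.040683
x_2 = 0.790000 − 1.040683·(0.600000)/(1.510926) = 0.376737;  |Δ| = 0.413263
f(0.376737) = -0.150898
x_3 = 0.376737 − (-0.150898)·(-0.413263)/(-1.191581) = 0.429071;  |Δ| = 0.052334
f(0.429071) = -0.041019
x_4 = 0.429071 − (-0.041019)·(0.052334)/(0.109879) = 0.448608;  |Δ| = 0.019537
f(0.448608) = 0.002580
x_5 = 0.448608 − 0.002580·(0.019537)/(0.043599) = 0.447452;  |Δ| = 0.001156
f(0.447452) = -0.000040
x_6 = 0.447452 − (-0.000040)·(-0.001156)/(-0.002620) = 0.447470;  |Δ| = 0.000018
|x_6 − x_5| = 0.000018 < 0.0001

n = 6, x_n = 0.4475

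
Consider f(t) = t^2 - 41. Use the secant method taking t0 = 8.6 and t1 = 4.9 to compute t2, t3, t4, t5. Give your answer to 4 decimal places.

f(8.6) = 32.960000, f(4.9) = -16.990000
t2 = 4.900000 − (-16.990000)·(4.900000 − 8.600000) / (-16.990000 − 32.960000) = 4.900000 − (62.863000)/(-49.950000) = 6.158519
f(6.158519) = -3.072650
t3 = 6.158519 − (-3.072650)·(6.158519 − 4.900000) / (-3.072650 − (-16.990000)) = 6.158519 − (-3.866986)/(13.917350) = 6.436372
f(6.436372) = 0.426887
t4 = 6.436372 − 0.426887·(6.436372 − 6.158519) / (0.426887 − (-3.072650)) = 6.436372 − (0.118612)/(3.499536) = 6.402479
f(6.402479) = -0.008269
t5 = 6.402479 − (-0.008269)·(6.402479 − 6.436372) / (-0.008269 − 0.426887) = 6.402479 − (0.000280)/(-0.435155) = 6.403123

6.1585, 6.4364, 6.4025, 6.4031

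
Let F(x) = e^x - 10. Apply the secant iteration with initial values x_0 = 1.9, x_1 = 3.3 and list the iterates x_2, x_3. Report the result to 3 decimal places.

F(1.9) = -3.31411, F(3.3) = 17.11264
x_2 = 3.30000 − 17.11264·(3.30000 − 1.90000) / (17.11264 − (-3.31411)) = 3.30000 − (23.95769)/(20.42674) = 2.12714
F(2.12714) = -1.60916
x_3 = 2.12714 − (-1.60916)·(2.12714 − 3.30000) / (-1.60916 − 17.11264) = 2.12714 − (1.88732)/(-18.72180) = 2.22795

2.127, 2.228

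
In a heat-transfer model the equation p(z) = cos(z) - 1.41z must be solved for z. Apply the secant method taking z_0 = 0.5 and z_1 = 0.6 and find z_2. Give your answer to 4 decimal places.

p(0.5) = 0.172583, p(0.6) = -0.020664
z_2 = 0.600000 − (-0.020664)·(0.600000 − 0.500000) / (-0.020664 − 0.172583) = 0.600000 − (-0.002066)/(-0.193247) = 0.589307

0.5893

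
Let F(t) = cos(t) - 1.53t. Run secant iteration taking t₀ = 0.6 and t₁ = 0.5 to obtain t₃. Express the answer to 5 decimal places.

F(0.6) = -0.0926644, F(0.5) = 0.1125826
t₂ = 0.5000000 − 0.1125826·(0.5000000 − 0.6000000) / (0.1125826 − (-0.0926644)) = 0.5000000 − (-0.0112583)/(0.2052469) = 0.5548522
F(0.5548522) = 0.0010544
t₃ = 0.5548522 − 0.0010544·(0.5548522 − 0.5000000) / (0.0010544 − 0.1125826) = 0.5548522 − (0.0000578)/(-0.1115282) = 0.5553708

0.55537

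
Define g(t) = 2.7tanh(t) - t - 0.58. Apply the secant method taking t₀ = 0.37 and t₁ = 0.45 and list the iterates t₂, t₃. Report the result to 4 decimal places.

g(0.37) = 0.005778, g(0.45) = 0.109127
t₂ = 0.450000 − 0.109127·(0.450000 − 0.370000) / (0.109127 − 0.005778) = 0.450000 − (0.008730)/(0.103350) = 0.365528
g(0.365528) = -0.000329
t₃ = 0.365528 − (-0.000329)·(0.365528 − 0.450000) / (-0.000329 − 0.109127) = 0.365528 − (0.000028)/(-0.109456) = 0.365781

0.3655, 0.3658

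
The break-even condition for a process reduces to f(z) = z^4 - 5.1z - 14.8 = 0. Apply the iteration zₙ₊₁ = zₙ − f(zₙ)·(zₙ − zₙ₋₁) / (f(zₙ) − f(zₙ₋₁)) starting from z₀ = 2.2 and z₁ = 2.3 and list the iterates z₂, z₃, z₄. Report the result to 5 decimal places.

2.26408, 2.26574, 2.26578

f(2.2) = -2.5944000, f(2.3) = 1.4541000
z₂ = 2.3000000 − 1.4541000·(2.3000000 − 2.2000000) / (1.4541000 − (-2.5944000)) = 2.3000000 − (0.1454100)/(4.0485000) = 2.2640830
f(2.2640830) = -0.0702111
z₃ = 2.2640830 − (-0.0702111)·(2.2640830 − 2.3000000) / (-0.0702111 − 1.4541000) = 2.2640830 − (0.0025218)/(-1.5243111) = 2.2657374
f(2.2657374) = -0.0017627
z₄ = 2.2657374 − (-0.0017627)·(2.2657374 − 2.2640830) / (-0.0017627 − (-0.0702111)) = 2.2657374 − (-0.0000029)/(0.0684484) = 2.2657800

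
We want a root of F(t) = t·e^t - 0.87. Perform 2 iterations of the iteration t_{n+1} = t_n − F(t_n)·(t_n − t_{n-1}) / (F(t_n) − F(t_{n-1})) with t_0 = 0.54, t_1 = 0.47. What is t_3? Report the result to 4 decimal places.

F(0.54) = 0.056644, F(0.47) = -0.118003
t_2 = 0.470000 − (-0.118003)·(0.470000 − 0.540000) / (-0.118003 − 0.056644) = 0.470000 − (0.008260)/(-0.174646) = 0.517297
F(0.517297) = -0.002242
t_3 = 0.517297 − (-0.002242)·(0.517297 − 0.470000) / (-0.002242 − (-0.118003)) = 0.517297 − (-0.000106)/(0.115761) = 0.518213

0.5182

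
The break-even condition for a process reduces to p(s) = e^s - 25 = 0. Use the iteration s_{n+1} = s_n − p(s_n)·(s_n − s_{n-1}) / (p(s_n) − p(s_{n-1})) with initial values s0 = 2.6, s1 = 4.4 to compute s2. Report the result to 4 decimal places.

p(2.6) = -11.536262, p(4.4) = 56.450869
s2 = 4.400000 − 56.450869·(4.400000 − 2.600000) / (56.450869 − (-11.536262)) = 4.400000 − (101.611564)/(67.987131) = 2.905429

2.9054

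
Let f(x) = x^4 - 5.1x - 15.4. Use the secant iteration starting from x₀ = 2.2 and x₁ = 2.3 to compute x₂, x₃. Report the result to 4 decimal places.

f(2.2) = -3.194400, f(2.3) = 0.854100
x₂ = 2.300000 − 0.854100·(2.300000 − 2.200000) / (0.854100 − (-3.194400)) = 2.300000 − (0.085410)/(4.048500) = 2.278903
f(2.278903) = -0.051001
x₃ = 2.278903 − (-0.051001)·(2.278903 − 2.300000) / (-0.051001 − 0.854100) = 2.278903 − (0.001076)/(-0.905101) = 2.280092

2.2789, 2.2801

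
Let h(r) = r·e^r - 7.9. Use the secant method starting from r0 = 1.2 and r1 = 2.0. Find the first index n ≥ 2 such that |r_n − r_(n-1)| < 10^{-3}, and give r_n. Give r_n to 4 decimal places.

n = 6, r_n = 1.5981

h(1.2) = -3.915860, h(2.0) = 6.878112
r2 = 2.000000 − 6.878112·(0.800000)/(10.793972) = 1.490226;  |Δ| = 0.509774
h(1.490226) = -1.286234
r3 = 1.490226 − (-1.286234)·(-0.509774)/(-8.164346) = 1.570537;  |Δ| = 0.080311
h(1.570537) = -0.346927
r4 = 1.570537 − (-0.346927)·(0.080311)/(0.939307) = 1.600199;  |Δ| = 0.029662
h(1.600199) = 0.027420
r5 = 1.600199 − 0.027420·(0.029662)/(0.374347) = 1.598027;  |Δ| = 0.002173
h(1.598027) = -0.000525
r6 = 1.598027 − (-0.000525)·(-0.002173)/(-0.027945) = 1.598068;  |Δ| = 0.000041
|r6 − r5| = 0.000041 < 10^{-3}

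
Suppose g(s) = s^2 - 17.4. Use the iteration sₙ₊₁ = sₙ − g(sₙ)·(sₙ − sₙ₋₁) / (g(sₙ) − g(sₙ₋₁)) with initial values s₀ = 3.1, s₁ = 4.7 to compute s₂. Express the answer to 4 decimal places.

g(3.1) = -7.790000, g(4.7) = 4.690000
s₂ = 4.700000 − 4.690000·(4.700000 − 3.100000) / (4.690000 − (-7.790000)) = 4.700000 − (7.504000)/(12.480000) = 4.098718

4.0987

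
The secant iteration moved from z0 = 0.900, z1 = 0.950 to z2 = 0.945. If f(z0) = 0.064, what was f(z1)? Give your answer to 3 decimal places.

-0.007

The secant line through (0.900, 0.064) and (0.950, f(z1)) crosses zero at z2 = 0.945.
So (0.900, 0.064), (0.950, f(z1)), (0.945, 0) are collinear:
f(z1) = 0.064 · (0.950 − 0.945) / (0.900 − 0.945) = 0.064 · (0.00500)/(-0.04500) = -0.00711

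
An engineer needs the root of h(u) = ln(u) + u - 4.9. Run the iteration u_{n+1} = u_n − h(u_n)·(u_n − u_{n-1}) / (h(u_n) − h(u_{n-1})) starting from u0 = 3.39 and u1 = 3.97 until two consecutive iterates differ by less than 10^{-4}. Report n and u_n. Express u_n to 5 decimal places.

h(3.39) = -0.2891701, h(3.97) = 0.4487661
u2 = 3.9700000 − 0.4487661·(0.5800000)/(0.7379362) = 3.6172807;  |Δ| = 0.3527193
h(3.6172807) = 0.0030032
u3 = 3.6172807 − 0.0030032·(-0.3527193)/(-0.4457628) = 3.6149043;  |Δ| = 0.0023764
h(3.6149043) = -0.0000303
u4 = 3.6149043 − (-0.0000303)·(-0.0023764)/(-0.0030336) = 3.6149280;  |Δ| = 0.0000237
|u4 − u3| = 0.0000237 < 10^{-4}

n = 4, u_n = 3.61493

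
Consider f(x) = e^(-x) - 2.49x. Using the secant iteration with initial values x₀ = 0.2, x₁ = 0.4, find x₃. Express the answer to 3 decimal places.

f(0.2) = 0.32073, f(0.4) = -0.32568
x₂ = 0.40000 − (-0.32568)·(0.40000 − 0.20000) / (-0.32568 − 0.32073) = 0.40000 − (-0.06514)/(-0.64641) = 0.29923
f(0.29923) = -0.00371
x₃ = 0.29923 − (-0.00371)·(0.29923 − 0.40000) / (-0.00371 − (-0.32568)) = 0.29923 − (0.00037)/(0.32197) = 0.29807

0.298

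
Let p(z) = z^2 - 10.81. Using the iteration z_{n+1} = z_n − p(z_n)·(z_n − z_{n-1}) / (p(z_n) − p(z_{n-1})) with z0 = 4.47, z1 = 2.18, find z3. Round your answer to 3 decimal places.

3.329

p(4.47) = 9.17090, p(2.18) = -6.05760
z2 = 2.18000 − (-6.05760)·(2.18000 − 4.47000) / (-6.05760 − 9.17090) = 2.18000 − (13.87190)/(-15.22850) = 3.09092
p(3.09092) = -1.25623
z3 = 3.09092 − (-1.25623)·(3.09092 − 2.18000) / (-1.25623 − (-6.05760)) = 3.09092 − (-1.14432)/(4.80137) = 3.32925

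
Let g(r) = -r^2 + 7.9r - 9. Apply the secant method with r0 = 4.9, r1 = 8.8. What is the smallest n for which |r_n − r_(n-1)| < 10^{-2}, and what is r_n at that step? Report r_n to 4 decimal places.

g(4.9) = 5.700000, g(8.8) = -16.920000
r2 = 8.800000 − (-16.920000)·(3.900000)/(-22.620000) = 5.882759;  |Δ| = 2.917241
g(5.882759) = 2.866944
r3 = 5.882759 − 2.866944·(-2.917241)/(19.786944) = 6.305440;  |Δ| = 0.422681
g(6.305440) = 1.054404
r4 = 6.305440 − 1.054404·(0.422681)/(-1.812541) = 6.551325;  |Δ| = 0.245885
g(6.551325) = -0.164390
r5 = 6.551325 − (-0.164390)·(0.245885)/(-1.218794) = 6.518160;  |Δ| = 0.033165
g(6.518160) = 0.007055
r6 = 6.518160 − 0.007055·(-0.033165)/(0.171445) = 6.519525;  |Δ| = 0.001365
|r6 − r5| = 0.001365 < 10^{-2}

n = 6, r_n = 6.5195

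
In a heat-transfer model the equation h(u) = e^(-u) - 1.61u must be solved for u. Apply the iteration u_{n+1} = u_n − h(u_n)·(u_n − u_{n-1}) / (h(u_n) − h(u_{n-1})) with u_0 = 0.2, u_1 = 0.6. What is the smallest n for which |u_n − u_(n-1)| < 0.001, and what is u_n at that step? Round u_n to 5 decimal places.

h(0.2) = 0.4967308, h(0.6) = -0.4171884
u_2 = 0.6000000 − (-0.4171884)·(0.4000000)/(-0.9139191) = 0.4174069;  |Δ| = 0.1825931
h(0.4174069) = -0.0132722
u_3 = 0.4174069 − (-0.0132722)·(-0.1825931)/(0.4039161) = 0.4114071;  |Δ| = 0.0059998
h(0.4114071) = 0.0003517
u_4 = 0.4114071 − 0.0003517·(-0.0059998)/(0.0136240) = 0.4115620;  |Δ| = 0.0001549
|u_4 − u_3| = 0.0001549 < 0.001

n = 4, u_n = 0.41156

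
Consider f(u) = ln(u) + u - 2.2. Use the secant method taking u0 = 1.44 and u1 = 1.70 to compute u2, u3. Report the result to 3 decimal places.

1.681, 1.681

f(1.44) = -0.39536, f(1.70) = 0.03063
u2 = 1.70000 − 0.03063·(1.70000 − 1.44000) / (0.03063 − (-0.39536)) = 1.70000 − (0.00796)/(0.42599) = 1.68131
f(1.68131) = 0.00088
u3 = 1.68131 − 0.00088·(1.68131 − 1.70000) / (0.00088 − 0.03063) = 1.68131 − (-0.00002)/(-0.02975) = 1.68076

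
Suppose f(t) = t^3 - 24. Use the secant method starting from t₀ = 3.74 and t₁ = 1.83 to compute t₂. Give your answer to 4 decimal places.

2.5691

f(3.74) = 28.313624, f(1.83) = -17.871513
t₂ = 1.830000 − (-17.871513)·(1.830000 − 3.740000) / (-17.871513 − 28.313624) = 1.830000 − (34.134590)/(-46.185137) = 2.569082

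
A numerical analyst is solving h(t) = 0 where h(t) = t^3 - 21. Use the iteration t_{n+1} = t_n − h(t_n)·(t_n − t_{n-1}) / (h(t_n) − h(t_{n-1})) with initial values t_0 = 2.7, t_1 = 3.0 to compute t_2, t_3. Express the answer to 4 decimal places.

h(2.7) = -1.317000, h(3.0) = 6.000000
t_2 = 3.000000 − 6.000000·(3.000000 − 2.700000) / (6.000000 − (-1.317000)) = 3.000000 − (1.800000)/(7.317000) = 2.753998
h(2.753998) = -0.112299
t_3 = 2.753998 − (-0.112299)·(2.753998 − 3.000000) / (-0.112299 − 6.000000) = 2.753998 − (0.027626)/(-6.112299) = 2.758517

2.7540, 2.7585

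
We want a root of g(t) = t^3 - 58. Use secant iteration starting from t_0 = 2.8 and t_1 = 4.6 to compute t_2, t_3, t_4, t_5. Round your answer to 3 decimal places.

3.661, 3.835, 3.873, 3.871

g(2.8) = -36.04800, g(4.6) = 39.33600
t_2 = 4.60000 − 39.33600·(4.60000 − 2.80000) / (39.33600 − (-36.04800)) = 4.60000 − (70.80480)/(75.38400) = 3.66074
g(3.66074) = -8.94216
t_3 = 3.66074 − (-8.94216)·(3.66074 − 4.60000) / (-8.94216 − 39.33600) = 3.66074 − (8.39897)/(-48.27816) = 3.83472
g(3.83472) = -1.61035
t_4 = 3.83472 − (-1.61035)·(3.83472 − 3.66074) / (-1.61035 − (-8.94216)) = 3.83472 − (-0.28015)/(7.33181) = 3.87293
g(3.87293) = 0.09217
t_5 = 3.87293 − 0.09217·(3.87293 − 3.83472) / (0.09217 − (-1.61035)) = 3.87293 − (0.00352)/(1.70252) = 3.87086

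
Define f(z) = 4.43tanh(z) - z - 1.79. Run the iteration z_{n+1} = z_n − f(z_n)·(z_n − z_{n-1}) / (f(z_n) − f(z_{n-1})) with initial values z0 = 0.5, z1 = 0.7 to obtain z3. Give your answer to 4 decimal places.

f(0.5) = -0.242821, f(0.7) = 0.187349
z2 = 0.700000 − 0.187349·(0.700000 − 0.500000) / (0.187349 − (-0.242821)) = 0.700000 − (0.037470)/(0.430170) = 0.612895
f(0.612895) = 0.016602
z3 = 0.612895 − 0.016602·(0.612895 − 0.700000) / (0.016602 − 0.187349) = 0.612895 − (-0.001446)/(-0.170747) = 0.604426

0.6044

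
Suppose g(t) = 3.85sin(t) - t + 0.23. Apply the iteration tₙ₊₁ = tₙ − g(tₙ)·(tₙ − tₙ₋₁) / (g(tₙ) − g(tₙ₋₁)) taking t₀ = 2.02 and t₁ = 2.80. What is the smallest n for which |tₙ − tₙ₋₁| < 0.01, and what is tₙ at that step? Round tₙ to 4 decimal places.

g(2.02) = 1.678054, g(2.80) = -1.280296
t₂ = 2.800000 − (-1.280296)·(0.780000)/(-2.958349) = 2.462437;  |Δ| = 0.337563
g(2.462437) = 0.185889
t₃ = 2.462437 − 0.185889·(-0.337563)/(1.466185) = 2.505234;  |Δ| = 0.042798
g(2.505234) = 0.012707
t₄ = 2.505234 − 0.012707·(0.042798)/(-0.173182) = 2.508375;  |Δ| = 0.003140
|t₄ − t₃| = 0.003140 < 0.01

n = 4, tₙ = 2.5084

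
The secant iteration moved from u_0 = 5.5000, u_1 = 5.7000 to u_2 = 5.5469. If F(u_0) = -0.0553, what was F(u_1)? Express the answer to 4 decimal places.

The secant line through (5.5000, -0.0553) and (5.7000, F(u_1)) crosses zero at u_2 = 5.5469.
So (5.5000, -0.0553), (5.7000, F(u_1)), (5.5469, 0) are collinear:
F(u_1) = -0.0553 · (5.7000 − 5.5469) / (5.5000 − 5.5469) = -0.0553 · (0.153100)/(-0.046900) = 0.180521

0.1805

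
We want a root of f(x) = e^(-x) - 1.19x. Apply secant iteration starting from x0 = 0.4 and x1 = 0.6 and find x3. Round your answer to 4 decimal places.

f(0.4) = 0.194320, f(0.6) = -0.165188
x2 = 0.600000 − (-0.165188)·(0.600000 − 0.400000) / (-0.165188 − 0.194320) = 0.600000 − (-0.033038)/(-0.359508) = 0.508103
f(0.508103) = -0.003007
x3 = 0.508103 − (-0.003007)·(0.508103 − 0.600000) / (-0.003007 − (-0.165188)) = 0.508103 − (0.000276)/(0.162181) = 0.506399

0.5064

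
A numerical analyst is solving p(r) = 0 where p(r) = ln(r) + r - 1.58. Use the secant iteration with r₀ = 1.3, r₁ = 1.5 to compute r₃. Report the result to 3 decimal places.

p(1.3) = -0.01764, p(1.5) = 0.32547
r₂ = 1.50000 − 0.32547·(1.50000 − 1.30000) / (0.32547 − (-0.01764)) = 1.50000 − (0.06509)/(0.34310) = 1.31028
p(1.31028) = 0.00052
r₃ = 1.31028 − 0.00052·(1.31028 − 1.50000) / (0.00052 − 0.32547) = 1.31028 − (-0.00010)/(-0.32494) = 1.30998

1.310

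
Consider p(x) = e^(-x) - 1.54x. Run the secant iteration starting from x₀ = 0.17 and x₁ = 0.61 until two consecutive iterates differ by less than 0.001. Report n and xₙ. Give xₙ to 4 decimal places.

p(0.17) = 0.581865, p(0.61) = -0.396049
x₂ = 0.610000 − (-0.396049)·(0.440000)/(-0.977914) = 0.431803;  |Δ| = 0.178197
p(0.431803) = -0.015639
x₃ = 0.431803 − (-0.015639)·(-0.178197)/(0.380410) = 0.424477;  |Δ| = 0.007326
p(0.424477) = 0.000417
x₄ = 0.424477 − 0.000417·(-0.007326)/(0.016056) = 0.424667;  |Δ| = 0.000190
|x₄ − x₃| = 0.000190 < 0.001

n = 4, xₙ = 0.4247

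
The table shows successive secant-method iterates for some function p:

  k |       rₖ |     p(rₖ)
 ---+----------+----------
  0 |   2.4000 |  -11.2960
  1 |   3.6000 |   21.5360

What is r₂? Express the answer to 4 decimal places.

2.8129

r₂ = 3.6000 − 21.5360·(3.6000 − 2.4000) / (21.5360 − (-11.2960))
   = 3.6000 − (25.843200)/(32.832000) = 2.812865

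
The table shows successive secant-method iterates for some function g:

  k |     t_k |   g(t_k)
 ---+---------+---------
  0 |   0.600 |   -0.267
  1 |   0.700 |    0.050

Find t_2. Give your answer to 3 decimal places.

t_2 = 0.700 − 0.050·(0.700 − 0.600) / (0.050 − (-0.267))
   = 0.700 − (0.00500)/(0.31700) = 0.68423

0.684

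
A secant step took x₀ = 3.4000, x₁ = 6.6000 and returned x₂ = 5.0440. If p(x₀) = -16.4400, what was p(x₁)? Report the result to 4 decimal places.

15.5600

The secant line through (3.4000, -16.4400) and (6.6000, p(x₁)) crosses zero at x₂ = 5.0440.
So (3.4000, -16.4400), (6.6000, p(x₁)), (5.0440, 0) are collinear:
p(x₁) = -16.4400 · (6.6000 − 5.0440) / (3.4000 − 5.0440) = -16.4400 · (1.556000)/(-1.644000) = 15.560000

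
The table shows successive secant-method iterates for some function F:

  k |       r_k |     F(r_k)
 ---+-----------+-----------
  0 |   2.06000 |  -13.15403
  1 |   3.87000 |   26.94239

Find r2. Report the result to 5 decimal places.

r2 = 3.87000 − 26.94239·(3.87000 − 2.06000) / (26.94239 − (-13.15403))
   = 3.87000 − (48.7657259)/(40.0964200) = 2.6537885

2.65379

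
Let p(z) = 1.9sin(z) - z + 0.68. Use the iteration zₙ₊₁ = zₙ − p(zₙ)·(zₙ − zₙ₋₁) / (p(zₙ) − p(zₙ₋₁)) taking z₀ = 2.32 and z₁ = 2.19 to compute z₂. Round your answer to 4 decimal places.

2.2069

p(2.32) = -0.248760, p(2.19) = 0.037248
z₂ = 2.190000 − 0.037248·(2.190000 − 2.320000) / (0.037248 − (-0.248760)) = 2.190000 − (-0.004842)/(0.286008) = 2.206930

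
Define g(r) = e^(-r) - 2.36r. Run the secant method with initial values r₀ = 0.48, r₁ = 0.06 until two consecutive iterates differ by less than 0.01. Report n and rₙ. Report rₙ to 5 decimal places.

n = 3, rₙ = 0.31076

g(0.48) = -0.5140166, g(0.06) = 0.8001645
r₂ = 0.0600000 − 0.8001645·(-0.4200000)/(1.3141811) = 0.3157251;  |Δ| = 0.2557251
g(0.3157251) = -0.0158513
r₃ = 0.3157251 − (-0.0158513)·(0.2557251)/(-0.8160159) = 0.3107576;  |Δ| = 0.0049675
|r₃ − r₂| = 0.0049675 < 0.01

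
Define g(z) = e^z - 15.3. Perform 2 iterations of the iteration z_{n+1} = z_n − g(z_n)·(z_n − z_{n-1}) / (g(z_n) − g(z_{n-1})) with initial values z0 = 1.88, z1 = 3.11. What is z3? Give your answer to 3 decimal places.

g(1.88) = -8.74650, g(3.11) = 7.12104
z2 = 3.11000 − 7.12104·(3.11000 − 1.88000) / (7.12104 − (-8.74650)) = 3.11000 − (8.75888)/(15.86754) = 2.55800
g(2.55800) = -2.39003
z3 = 2.55800 − (-2.39003)·(2.55800 − 3.11000) / (-2.39003 − 7.12104) = 2.55800 − (1.31930)/(-9.51108) = 2.69671

2.697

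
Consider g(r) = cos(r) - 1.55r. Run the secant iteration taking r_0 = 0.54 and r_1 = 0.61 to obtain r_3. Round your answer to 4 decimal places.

0.5500

g(0.54) = 0.020709, g(0.61) = -0.125852
r_2 = 0.610000 − (-0.125852)·(0.610000 − 0.540000) / (-0.125852 − 0.020709) = 0.610000 − (-0.008810)/(-0.146561) = 0.549891
g(0.549891) = 0.000251
r_3 = 0.549891 − 0.000251·(0.549891 − 0.610000) / (0.000251 − (-0.125852)) = 0.549891 − (-0.000015)/(0.126103) = 0.550010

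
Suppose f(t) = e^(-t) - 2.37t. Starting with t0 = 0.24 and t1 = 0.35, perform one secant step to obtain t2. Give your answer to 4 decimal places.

0.3099

f(0.24) = 0.217828, f(0.35) = -0.124812
t2 = 0.350000 − (-0.124812)·(0.350000 − 0.240000) / (-0.124812 − 0.217828) = 0.350000 − (-0.013729)/(-0.342640) = 0.309931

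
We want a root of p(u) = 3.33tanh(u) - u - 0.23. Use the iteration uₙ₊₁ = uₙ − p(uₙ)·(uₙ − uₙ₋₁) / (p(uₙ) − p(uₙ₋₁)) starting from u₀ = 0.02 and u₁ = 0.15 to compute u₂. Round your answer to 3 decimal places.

0.100

p(0.02) = -0.18341, p(0.15) = 0.11579
u₂ = 0.15000 − 0.11579·(0.15000 − 0.02000) / (0.11579 − (-0.18341)) = 0.15000 − (0.01505)/(0.29920) = 0.09969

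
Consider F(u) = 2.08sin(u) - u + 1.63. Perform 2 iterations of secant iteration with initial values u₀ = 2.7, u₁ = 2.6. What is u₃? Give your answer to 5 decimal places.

2.63650

F(2.7) = -0.1810498, F(2.6) = 0.1022429
u₂ = 2.6000000 − 0.1022429·(2.6000000 − 2.7000000) / (0.1022429 − (-0.1810498)) = 2.6000000 − (-0.0102243)/(0.2832927) = 2.6360909
F(2.6360909) = 0.0011419
u₃ = 2.6360909 − 0.0011419·(2.6360909 − 2.6000000) / (0.0011419 − 0.1022429) = 2.6360909 − (0.0000412)/(-0.1011010) = 2.6364985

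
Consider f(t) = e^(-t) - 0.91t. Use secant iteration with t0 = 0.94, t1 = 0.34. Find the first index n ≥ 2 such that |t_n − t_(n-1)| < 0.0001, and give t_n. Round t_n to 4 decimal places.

f(0.94) = -0.464772, f(0.34) = 0.402370
t2 = 0.340000 − 0.402370·(-0.600000)/(0.867142) = 0.618411;  |Δ| = 0.278411
f(0.618411) = -0.023954
t3 = 0.618411 − (-0.023954)·(0.278411)/(-0.426325) = 0.602768;  |Δ| = 0.015643
f(0.602768) = -0.001224
t4 = 0.602768 − (-0.001224)·(-0.015643)/(0.022730) = 0.601925;  |Δ| = 0.000842
f(0.601925) = 0.000004
t5 = 0.601925 − 0.000004·(-0.000842)/(0.001228) = 0.601928;  |Δ| = 0.000003
|t5 − t4| = 0.000003 < 0.0001

n = 5, t_n = 0.6019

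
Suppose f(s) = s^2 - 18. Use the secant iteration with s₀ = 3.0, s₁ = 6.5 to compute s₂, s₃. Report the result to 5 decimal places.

3.94737, 4.17884

f(3.0) = -9.0000000, f(6.5) = 24.2500000
s₂ = 6.5000000 − 24.2500000·(6.5000000 − 3.0000000) / (24.2500000 − (-9.0000000)) = 6.5000000 − (84.8750000)/(33.2500000) = 3.9473684
f(3.9473684) = -2.4182825
s₃ = 3.9473684 − (-2.4182825)·(3.9473684 − 6.5000000) / (-2.4182825 − 24.2500000) = 3.9473684 − (6.1729844)/(-26.6682825) = 4.1788413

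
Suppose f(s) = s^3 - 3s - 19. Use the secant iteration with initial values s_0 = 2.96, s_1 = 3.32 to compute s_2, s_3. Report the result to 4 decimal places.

f(2.96) = -1.945664, f(3.32) = 7.634368
s_2 = 3.320000 − 7.634368·(3.320000 − 2.960000) / (7.634368 − (-1.945664)) = 3.320000 − (2.748372)/(9.580032) = 3.033114
f(3.033114) = -0.195347
s_3 = 3.033114 − (-0.195347)·(3.033114 − 3.320000) / (-0.195347 − 7.634368) = 3.033114 − (0.056042)/(-7.829715) = 3.040272

3.0331, 3.0403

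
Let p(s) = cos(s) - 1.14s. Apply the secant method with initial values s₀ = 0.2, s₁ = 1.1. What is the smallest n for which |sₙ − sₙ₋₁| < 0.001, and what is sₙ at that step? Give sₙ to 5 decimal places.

n = 5, sₙ = 0.68134

p(0.2) = 0.7520666, p(1.1) = -0.8004039
s₂ = 1.1000000 − (-0.8004039)·(0.9000000)/(-1.5524705) = 0.6359889;  |Δ| = 0.4640111
p(0.6359889) = 0.0794573
s₃ = 0.6359889 − 0.0794573·(-0.4640111)/(0.8798612) = 0.6778922;  |Δ| = 0.0419033
p(0.6778922) = 0.0060992
s₄ = 0.6778922 − 0.0060992·(0.0419033)/(-0.0733581) = 0.6813762;  |Δ| = 0.0034840
p(0.6813762) = -0.0000622
s₅ = 0.6813762 − (-0.0000622)·(0.0034840)/(-0.0061614) = 0.6813410;  |Δ| = 0.0000352
|s₅ − s₄| = 0.0000352 < 0.001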